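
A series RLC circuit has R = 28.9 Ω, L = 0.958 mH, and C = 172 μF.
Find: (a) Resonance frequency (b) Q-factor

Step 1 — Resonance condition Im(Z)=0 gives ω₀ = 1/√(LC).
Step 2 — ω₀ = 1/√(0.000958·0.000172) = 2464 rad/s.
Step 3 — f₀ = ω₀/(2π) = 392.1 Hz.
Step 4 — Series Q: Q = ω₀L/R = 2464·0.000958/28.9 = 0.08166.

(a) f₀ = 392.1 Hz  (b) Q = 0.08166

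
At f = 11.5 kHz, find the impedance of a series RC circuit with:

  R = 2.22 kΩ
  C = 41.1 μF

Step 1 — Angular frequency: ω = 2π·f = 2π·1.15e+04 = 7.226e+04 rad/s.
Step 2 — Component impedances:
  R: Z = R = 2220 Ω
  C: Z = 1/(jωC) = -j/(ω·C) = 0 - j0.3367 Ω
Step 3 — Series combination: Z_total = R + C = 2220 - j0.3367 Ω = 2220∠-0.0° Ω.

Z = 2220 - j0.3367 Ω = 2220∠-0.0° Ω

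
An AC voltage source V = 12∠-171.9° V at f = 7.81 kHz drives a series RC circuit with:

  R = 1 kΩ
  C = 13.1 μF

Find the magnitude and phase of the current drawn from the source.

Step 1 — Angular frequency: ω = 2π·f = 2π·7810 = 4.907e+04 rad/s.
Step 2 — Component impedances:
  R: Z = R = 1000 Ω
  C: Z = 1/(jωC) = -j/(ω·C) = 0 - j1.556 Ω
Step 3 — Series combination: Z_total = R + C = 1000 - j1.556 Ω = 1000∠-0.1° Ω.
Step 4 — Source phasor: V = 12∠-171.9° V = -11.88 - j1.691 V.
Step 5 — Ohm's law: I = V / Z_total = (-11.88 - j1.691) / (1000 - j1.556) = -0.01188 - j0.001709 A.
Step 6 — Convert to polar: |I| = 0.012 A, ∠I = -171.8°.

I = 0.012∠-171.8° A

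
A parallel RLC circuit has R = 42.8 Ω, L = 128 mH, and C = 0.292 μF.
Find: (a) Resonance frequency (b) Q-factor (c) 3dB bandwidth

Step 1 — Resonance: ω₀ = 1/√(LC) = 1/√(0.128·2.92e-07) = 5173 rad/s.
Step 2 — f₀ = ω₀/(2π) = 823.2 Hz.
Step 3 — Parallel Q: Q = R/(ω₀L) = 42.8/(5173·0.128) = 0.06464.
Step 4 — Bandwidth: Δω = ω₀/Q = 8.002e+04 rad/s; BW = Δω/(2π) = 1.273e+04 Hz.

(a) f₀ = 823.2 Hz  (b) Q = 0.06464  (c) BW = 1.273e+04 Hz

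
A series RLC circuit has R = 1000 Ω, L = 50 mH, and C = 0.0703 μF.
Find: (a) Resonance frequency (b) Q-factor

Step 1 — Resonance condition Im(Z)=0 gives ω₀ = 1/√(LC).
Step 2 — ω₀ = 1/√(0.05·7.03e-08) = 1.687e+04 rad/s.
Step 3 — f₀ = ω₀/(2π) = 2684 Hz.
Step 4 — Series Q: Q = ω₀L/R = 1.687e+04·0.05/1000 = 0.8433.

(a) f₀ = 2684 Hz  (b) Q = 0.8433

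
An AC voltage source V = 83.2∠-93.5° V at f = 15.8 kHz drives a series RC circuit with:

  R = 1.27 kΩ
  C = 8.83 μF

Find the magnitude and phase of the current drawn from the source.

Step 1 — Angular frequency: ω = 2π·f = 2π·1.58e+04 = 9.927e+04 rad/s.
Step 2 — Component impedances:
  R: Z = R = 1270 Ω
  C: Z = 1/(jωC) = -j/(ω·C) = 0 - j1.141 Ω
Step 3 — Series combination: Z_total = R + C = 1270 - j1.141 Ω = 1270∠-0.1° Ω.
Step 4 — Source phasor: V = 83.2∠-93.5° V = -5.079 - j83.04 V.
Step 5 — Ohm's law: I = V / Z_total = (-5.079 - j83.04) / (1270 - j1.141) = -0.003941 - j0.06539 A.
Step 6 — Convert to polar: |I| = 0.06551 A, ∠I = -93.4°.

I = 0.06551∠-93.4° A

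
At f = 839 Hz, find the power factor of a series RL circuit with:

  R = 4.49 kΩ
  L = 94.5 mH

Step 1 — Angular frequency: ω = 2π·f = 2π·839 = 5272 rad/s.
Step 2 — Component impedances:
  R: Z = R = 4490 Ω
  L: Z = jωL = j·5272·0.0945 = 0 + j498.2 Ω
Step 3 — Series combination: Z_total = R + L = 4490 + j498.2 Ω = 4518∠6.3° Ω.
Step 4 — Power factor: PF = cos(φ) = Re(Z)/|Z| = 4490/4517.6 = 0.9939.
Step 5 — Type: Im(Z) = 498.2 ⇒ lagging (phase φ = 6.3°).

PF = 0.9939 (lagging, φ = 6.3°)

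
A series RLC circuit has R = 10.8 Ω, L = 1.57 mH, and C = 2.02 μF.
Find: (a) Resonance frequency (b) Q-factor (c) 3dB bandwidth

Step 1 — Resonance: ω₀ = 1/√(LC) = 1/√(0.00157·2.02e-06) = 1.776e+04 rad/s.
Step 2 — f₀ = ω₀/(2π) = 2826 Hz.
Step 3 — Series Q: Q = ω₀L/R = 1.776e+04·0.00157/10.8 = 2.581.
Step 4 — Bandwidth: Δω = ω₀/Q = 6879 rad/s; BW = Δω/(2π) = 1095 Hz.

(a) f₀ = 2826 Hz  (b) Q = 2.581  (c) BW = 1095 Hz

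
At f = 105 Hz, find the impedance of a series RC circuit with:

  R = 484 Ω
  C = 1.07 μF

Step 1 — Angular frequency: ω = 2π·f = 2π·105 = 659.7 rad/s.
Step 2 — Component impedances:
  R: Z = R = 484 Ω
  C: Z = 1/(jωC) = -j/(ω·C) = 0 - j1417 Ω
Step 3 — Series combination: Z_total = R + C = 484 - j1417 Ω = 1497∠-71.1° Ω.

Z = 484 - j1417 Ω = 1497∠-71.1° Ω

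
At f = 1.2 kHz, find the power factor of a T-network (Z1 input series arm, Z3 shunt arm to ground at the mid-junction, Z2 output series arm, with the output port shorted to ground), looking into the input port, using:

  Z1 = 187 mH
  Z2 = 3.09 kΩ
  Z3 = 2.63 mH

Step 1 — Angular frequency: ω = 2π·f = 2π·1200 = 7540 rad/s.
Step 2 — Component impedances:
  Z1: Z = jωL = j·7540·0.187 = 0 + j1410 Ω
  Z2: Z = R = 3090 Ω
  Z3: Z = jωL = j·7540·0.00263 = 0 + j19.83 Ω
Step 3 — With the output port shorted to ground, the output series arm Z2 runs from the junction to ground; the shunt arm Z3 also runs from the junction to ground. They appear in parallel: Z3 || Z2 = 0.1272 + j19.83 Ω.
Step 4 — Series with input arm Z1: Z_in = Z1 + (Z3 || Z2) = 0.1272 + j1430 Ω = 1430∠90.0° Ω.
Step 5 — Power factor: PF = cos(φ) = Re(Z)/|Z| = 0.12725/1429.8 = 8.9e-05.
Step 6 — Type: Im(Z) = 1430 ⇒ lagging (phase φ = 90.0°).

PF = 8.9e-05 (lagging, φ = 90.0°)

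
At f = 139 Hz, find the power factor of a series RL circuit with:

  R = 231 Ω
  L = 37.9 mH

Step 1 — Angular frequency: ω = 2π·f = 2π·139 = 873.4 rad/s.
Step 2 — Component impedances:
  R: Z = R = 231 Ω
  L: Z = jωL = j·873.4·0.0379 = 0 + j33.1 Ω
Step 3 — Series combination: Z_total = R + L = 231 + j33.1 Ω = 233.4∠8.2° Ω.
Step 4 — Power factor: PF = cos(φ) = Re(Z)/|Z| = 231/233.36 = 0.9899.
Step 5 — Type: Im(Z) = 33.1 ⇒ lagging (phase φ = 8.2°).

PF = 0.9899 (lagging, φ = 8.2°)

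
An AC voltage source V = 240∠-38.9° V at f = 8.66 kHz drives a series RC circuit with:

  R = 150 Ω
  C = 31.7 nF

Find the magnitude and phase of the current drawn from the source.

Step 1 — Angular frequency: ω = 2π·f = 2π·8660 = 5.441e+04 rad/s.
Step 2 — Component impedances:
  R: Z = R = 150 Ω
  C: Z = 1/(jωC) = -j/(ω·C) = 0 - j579.8 Ω
Step 3 — Series combination: Z_total = R + C = 150 - j579.8 Ω = 598.8∠-75.5° Ω.
Step 4 — Source phasor: V = 240∠-38.9° V = 186.8 - j150.7 V.
Step 5 — Ohm's law: I = V / Z_total = (186.8 - j150.7) / (150 - j579.8) = 0.3218 + j0.2389 A.
Step 6 — Convert to polar: |I| = 0.4008 A, ∠I = 36.6°.

I = 0.4008∠36.6° A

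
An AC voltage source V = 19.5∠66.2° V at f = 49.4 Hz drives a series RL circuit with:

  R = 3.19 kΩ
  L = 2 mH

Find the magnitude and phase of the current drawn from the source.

Step 1 — Angular frequency: ω = 2π·f = 2π·49.4 = 310.4 rad/s.
Step 2 — Component impedances:
  R: Z = R = 3190 Ω
  L: Z = jωL = j·310.4·0.002 = 0 + j0.6208 Ω
Step 3 — Series combination: Z_total = R + L = 3190 + j0.6208 Ω = 3190∠0.0° Ω.
Step 4 — Source phasor: V = 19.5∠66.2° V = 7.869 + j17.84 V.
Step 5 — Ohm's law: I = V / Z_total = (7.869 + j17.84) / (3190 + j0.6208) = 0.002468 + j0.005593 A.
Step 6 — Convert to polar: |I| = 0.006113 A, ∠I = 66.2°.

I = 0.006113∠66.2° A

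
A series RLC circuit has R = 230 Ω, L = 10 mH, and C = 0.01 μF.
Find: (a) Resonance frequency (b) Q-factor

Step 1 — Resonance condition Im(Z)=0 gives ω₀ = 1/√(LC).
Step 2 — ω₀ = 1/√(0.01·1e-08) = 1e+05 rad/s.
Step 3 — f₀ = ω₀/(2π) = 1.592e+04 Hz.
Step 4 — Series Q: Q = ω₀L/R = 1e+05·0.01/230 = 4.348.

(a) f₀ = 1.592e+04 Hz  (b) Q = 4.348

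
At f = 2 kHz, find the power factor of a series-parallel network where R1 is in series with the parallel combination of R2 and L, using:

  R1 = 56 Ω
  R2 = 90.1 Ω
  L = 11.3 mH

Step 1 — Angular frequency: ω = 2π·f = 2π·2000 = 1.257e+04 rad/s.
Step 2 — Component impedances:
  R1: Z = R = 56 Ω
  R2: Z = R = 90.1 Ω
  L: Z = jωL = j·1.257e+04·0.0113 = 0 + j142 Ω
Step 3 — Parallel branch: R2 || L = 1/(1/R2 + 1/L) = 64.24 + j40.76 Ω.
Step 4 — Series with R1: Z_total = R1 + (R2 || L) = 120.2 + j40.76 Ω = 127∠18.7° Ω.
Step 5 — Power factor: PF = cos(φ) = Re(Z)/|Z| = 120.24/126.96 = 0.9471.
Step 6 — Type: Im(Z) = 40.76 ⇒ lagging (phase φ = 18.7°).

PF = 0.9471 (lagging, φ = 18.7°)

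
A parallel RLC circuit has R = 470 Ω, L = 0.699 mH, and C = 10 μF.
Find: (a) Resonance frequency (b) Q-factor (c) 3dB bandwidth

Step 1 — Resonance: ω₀ = 1/√(LC) = 1/√(0.000699·1e-05) = 1.196e+04 rad/s.
Step 2 — f₀ = ω₀/(2π) = 1904 Hz.
Step 3 — Parallel Q: Q = R/(ω₀L) = 470/(1.196e+04·0.000699) = 56.22.
Step 4 — Bandwidth: Δω = ω₀/Q = 212.8 rad/s; BW = Δω/(2π) = 33.86 Hz.

(a) f₀ = 1904 Hz  (b) Q = 56.22  (c) BW = 33.86 Hz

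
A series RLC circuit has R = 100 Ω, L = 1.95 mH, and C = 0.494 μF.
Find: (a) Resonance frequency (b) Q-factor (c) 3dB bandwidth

Step 1 — Resonance condition Im(Z)=0 gives ω₀ = 1/√(LC).
Step 2 — ω₀ = 1/√(0.00195·4.94e-07) = 3.222e+04 rad/s.
Step 3 — f₀ = ω₀/(2π) = 5128 Hz.
Step 4 — Series Q: Q = ω₀L/R = 3.222e+04·0.00195/100 = 0.6283.
Step 5 — 3dB bandwidth: Δω = ω₀/Q = 5.128e+04 rad/s; BW = Δω/(2π) = 8162 Hz.

(a) f₀ = 5128 Hz  (b) Q = 0.6283  (c) BW = 8162 Hz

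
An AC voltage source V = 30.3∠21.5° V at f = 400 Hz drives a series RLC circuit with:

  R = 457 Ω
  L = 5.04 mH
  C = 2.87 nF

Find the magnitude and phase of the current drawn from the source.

Step 1 — Angular frequency: ω = 2π·f = 2π·400 = 2513 rad/s.
Step 2 — Component impedances:
  R: Z = R = 457 Ω
  L: Z = jωL = j·2513·0.00504 = 0 + j12.67 Ω
  C: Z = 1/(jωC) = -j/(ω·C) = 0 - j1.386e+05 Ω
Step 3 — Series combination: Z_total = R + L + C = 457 - j1.386e+05 Ω = 1.386e+05∠-89.8° Ω.
Step 4 — Source phasor: V = 30.3∠21.5° V = 28.19 + j11.1 V.
Step 5 — Ohm's law: I = V / Z_total = (28.19 + j11.1) / (457 - j1.386e+05) = -7.944e-05 + j0.0002036 A.
Step 6 — Convert to polar: |I| = 0.0002186 A, ∠I = 111.3°.

I = 0.0002186∠111.3° A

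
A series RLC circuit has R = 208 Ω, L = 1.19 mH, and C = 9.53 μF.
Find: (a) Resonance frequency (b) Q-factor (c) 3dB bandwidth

Step 1 — Resonance condition Im(Z)=0 gives ω₀ = 1/√(LC).
Step 2 — ω₀ = 1/√(0.00119·9.53e-06) = 9390 rad/s.
Step 3 — f₀ = ω₀/(2π) = 1495 Hz.
Step 4 — Series Q: Q = ω₀L/R = 9390·0.00119/208 = 0.05372.
Step 5 — 3dB bandwidth: Δω = ω₀/Q = 1.748e+05 rad/s; BW = Δω/(2π) = 2.782e+04 Hz.

(a) f₀ = 1495 Hz  (b) Q = 0.05372  (c) BW = 2.782e+04 Hz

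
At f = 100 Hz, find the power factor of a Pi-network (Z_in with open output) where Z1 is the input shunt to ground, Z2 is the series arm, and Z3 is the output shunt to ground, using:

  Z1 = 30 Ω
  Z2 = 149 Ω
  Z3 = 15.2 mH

Step 1 — Angular frequency: ω = 2π·f = 2π·100 = 628.3 rad/s.
Step 2 — Component impedances:
  Z1: Z = R = 30 Ω
  Z2: Z = R = 149 Ω
  Z3: Z = jωL = j·628.3·0.0152 = 0 + j9.55 Ω
Step 3 — With open output, the series arm Z2 and the output shunt Z3 appear in series to ground: Z2 + Z3 = 149 + j9.55 Ω.
Step 4 — Parallel with input shunt Z1: Z_in = Z1 || (Z2 + Z3) = 24.99 + j0.2675 Ω = 24.99∠0.6° Ω.
Step 5 — Power factor: PF = cos(φ) = Re(Z)/|Z| = 24.986/24.988 = 0.9999.
Step 6 — Type: Im(Z) = 0.2675 ⇒ lagging (phase φ = 0.6°).

PF = 0.9999 (lagging, φ = 0.6°)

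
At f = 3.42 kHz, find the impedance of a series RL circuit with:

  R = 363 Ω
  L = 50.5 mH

Step 1 — Angular frequency: ω = 2π·f = 2π·3420 = 2.149e+04 rad/s.
Step 2 — Component impedances:
  R: Z = R = 363 Ω
  L: Z = jωL = j·2.149e+04·0.0505 = 0 + j1085 Ω
Step 3 — Series combination: Z_total = R + L = 363 + j1085 Ω = 1144∠71.5° Ω.

Z = 363 + j1085 Ω = 1144∠71.5° Ω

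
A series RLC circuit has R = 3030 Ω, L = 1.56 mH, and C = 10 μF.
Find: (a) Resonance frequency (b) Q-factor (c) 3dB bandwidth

Step 1 — Resonance condition Im(Z)=0 gives ω₀ = 1/√(LC).
Step 2 — ω₀ = 1/√(0.00156·1e-05) = 8006 rad/s.
Step 3 — f₀ = ω₀/(2π) = 1274 Hz.
Step 4 — Series Q: Q = ω₀L/R = 8006·0.00156/3030 = 0.004122.
Step 5 — 3dB bandwidth: Δω = ω₀/Q = 1.942e+06 rad/s; BW = Δω/(2π) = 3.091e+05 Hz.

(a) f₀ = 1274 Hz  (b) Q = 0.004122  (c) BW = 3.091e+05 Hz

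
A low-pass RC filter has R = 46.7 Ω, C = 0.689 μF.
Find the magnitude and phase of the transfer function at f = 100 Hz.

Step 1 — Angular frequency: ω = 2π·100 = 628.3 rad/s.
Step 2 — Transfer function: H(jω) = 1/(1 + jωRC).
Step 3 — Denominator: 1 + jωRC = 1 + j·628.3·46.7·6.89e-07 = 1 + j0.02022.
Step 4 — H = 0.9996 - j0.02021.
Step 5 — Magnitude: |H| = 0.9998 (-0.0 dB); phase: φ = -1.2°.

|H| = 0.9998 (-0.0 dB), φ = -1.2°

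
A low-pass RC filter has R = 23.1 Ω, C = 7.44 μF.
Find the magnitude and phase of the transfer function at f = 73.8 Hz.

Step 1 — Angular frequency: ω = 2π·73.8 = 463.7 rad/s.
Step 2 — Transfer function: H(jω) = 1/(1 + jωRC).
Step 3 — Denominator: 1 + jωRC = 1 + j·463.7·23.1·7.44e-06 = 1 + j0.07969.
Step 4 — H = 0.9937 - j0.07919.
Step 5 — Magnitude: |H| = 0.9968 (-0.0 dB); phase: φ = -4.6°.

|H| = 0.9968 (-0.0 dB), φ = -4.6°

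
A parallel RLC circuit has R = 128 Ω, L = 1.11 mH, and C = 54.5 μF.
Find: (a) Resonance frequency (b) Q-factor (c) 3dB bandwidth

Step 1 — Resonance: ω₀ = 1/√(LC) = 1/√(0.00111·5.45e-05) = 4066 rad/s.
Step 2 — f₀ = ω₀/(2π) = 647.1 Hz.
Step 3 — Parallel Q: Q = R/(ω₀L) = 128/(4066·0.00111) = 28.36.
Step 4 — Bandwidth: Δω = ω₀/Q = 143.3 rad/s; BW = Δω/(2π) = 22.81 Hz.

(a) f₀ = 647.1 Hz  (b) Q = 28.36  (c) BW = 22.81 Hz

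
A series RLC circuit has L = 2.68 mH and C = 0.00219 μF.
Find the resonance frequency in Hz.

Step 1 — Resonance condition Im(Z)=0 gives ω₀ = 1/√(LC).
Step 2 — ω₀ = 1/√(0.00268·2.19e-09) = 4.128e+05 rad/s.
Step 3 — f₀ = ω₀/(2π) = 6.569e+04 Hz.

f₀ = 6.569e+04 Hz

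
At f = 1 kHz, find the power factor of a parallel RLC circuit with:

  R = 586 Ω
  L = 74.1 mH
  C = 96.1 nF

Step 1 — Angular frequency: ω = 2π·f = 2π·1000 = 6283 rad/s.
Step 2 — Component impedances:
  R: Z = R = 586 Ω
  L: Z = jωL = j·6283·0.0741 = 0 + j465.6 Ω
  C: Z = 1/(jωC) = -j/(ω·C) = 0 - j1656 Ω
Step 3 — Parallel combination: 1/Z_total = 1/R + 1/L + 1/C; Z_total = 322.2 + j291.5 Ω = 434.5∠42.1° Ω.
Step 4 — Power factor: PF = cos(φ) = Re(Z)/|Z| = 322.2/434.5 = 0.7415.
Step 5 — Type: Im(Z) = 291.5 ⇒ lagging (phase φ = 42.1°).

PF = 0.7415 (lagging, φ = 42.1°)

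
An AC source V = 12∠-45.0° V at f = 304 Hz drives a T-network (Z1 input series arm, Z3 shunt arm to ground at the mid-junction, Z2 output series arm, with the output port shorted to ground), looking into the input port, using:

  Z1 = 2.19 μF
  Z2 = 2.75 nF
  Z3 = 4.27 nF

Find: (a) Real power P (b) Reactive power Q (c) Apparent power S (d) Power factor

Step 1 — Angular frequency: ω = 2π·f = 2π·304 = 1910 rad/s.
Step 2 — Component impedances:
  Z1: Z = 1/(jωC) = -j/(ω·C) = 0 - j239.1 Ω
  Z2: Z = 1/(jωC) = -j/(ω·C) = 0 - j1.904e+05 Ω
  Z3: Z = 1/(jωC) = -j/(ω·C) = 0 - j1.226e+05 Ω
Step 3 — With the output port shorted to ground, the output series arm Z2 runs from the junction to ground; the shunt arm Z3 also runs from the junction to ground. They appear in parallel: Z3 || Z2 = 0 - j7.458e+04 Ω.
Step 4 — Series with input arm Z1: Z_in = Z1 + (Z3 || Z2) = 0 - j7.482e+04 Ω = 7.482e+04∠-90.0° Ω.
Step 5 — Source phasor: V = 12∠-45.0° V = 8.485 - j8.485 V.
Step 6 — Current: I = V / Z = 0.0001134 + j0.0001134 A = 0.0001604∠45.0° A.
Step 7 — Complex power: S = V·I* = 0 - j0.001925 VA.
Step 8 — Real power: P = Re(S) = 0 W.
Step 9 — Reactive power: Q = Im(S) = -0.001925 VAR.
Step 10 — Apparent power: |S| = 0.001925 VA.
Step 11 — Power factor: PF = P/|S| = 0 (leading).

(a) P = 0 W  (b) Q = -0.001925 VAR  (c) S = 0.001925 VA  (d) PF = 0 (leading)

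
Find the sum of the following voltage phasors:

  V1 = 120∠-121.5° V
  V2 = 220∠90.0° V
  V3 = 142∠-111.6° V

Step 1 — Convert each phasor to rectangular form:
  V1 = 120·(cos(-121.5°) + j·sin(-121.5°)) = -62.7 - j102.3 V
  V2 = 220·(cos(90.0°) + j·sin(90.0°)) = 0 + j220 V
  V3 = 142·(cos(-111.6°) + j·sin(-111.6°)) = -52.27 - j132 V
Step 2 — Sum components: V_total = -115 - j14.35 V.
Step 3 — Convert to polar: |V_total| = 115.9 V, ∠V_total = -172.9°.

V_total = 115.9∠-172.9° V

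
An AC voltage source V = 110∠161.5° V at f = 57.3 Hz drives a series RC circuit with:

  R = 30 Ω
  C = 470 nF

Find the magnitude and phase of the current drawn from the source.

Step 1 — Angular frequency: ω = 2π·f = 2π·57.3 = 360 rad/s.
Step 2 — Component impedances:
  R: Z = R = 30 Ω
  C: Z = 1/(jωC) = -j/(ω·C) = 0 - j5910 Ω
Step 3 — Series combination: Z_total = R + C = 30 - j5910 Ω = 5910∠-89.7° Ω.
Step 4 — Source phasor: V = 110∠161.5° V = -104.3 + j34.9 V.
Step 5 — Ohm's law: I = V / Z_total = (-104.3 + j34.9) / (30 - j5910) = -0.005996 - j0.01762 A.
Step 6 — Convert to polar: |I| = 0.01861 A, ∠I = -108.8°.

I = 0.01861∠-108.8° A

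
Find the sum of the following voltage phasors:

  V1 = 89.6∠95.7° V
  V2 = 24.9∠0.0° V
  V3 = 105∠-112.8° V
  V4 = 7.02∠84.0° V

Step 1 — Convert each phasor to rectangular form:
  V1 = 89.6·(cos(95.7°) + j·sin(95.7°)) = -8.899 + j89.16 V
  V2 = 24.9·(cos(0.0°) + j·sin(0.0°)) = 24.9 V
  V3 = 105·(cos(-112.8°) + j·sin(-112.8°)) = -40.69 - j96.8 V
  V4 = 7.02·(cos(84.0°) + j·sin(84.0°)) = 0.7338 + j6.982 V
Step 2 — Sum components: V_total = -23.95 - j0.6571 V.
Step 3 — Convert to polar: |V_total| = 23.96 V, ∠V_total = -178.4°.

V_total = 23.96∠-178.4° V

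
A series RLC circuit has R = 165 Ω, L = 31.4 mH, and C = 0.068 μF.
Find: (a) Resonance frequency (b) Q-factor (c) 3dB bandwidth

Step 1 — Resonance condition Im(Z)=0 gives ω₀ = 1/√(LC).
Step 2 — ω₀ = 1/√(0.0314·6.8e-08) = 2.164e+04 rad/s.
Step 3 — f₀ = ω₀/(2π) = 3444 Hz.
Step 4 — Series Q: Q = ω₀L/R = 2.164e+04·0.0314/165 = 4.118.
Step 5 — 3dB bandwidth: Δω = ω₀/Q = 5255 rad/s; BW = Δω/(2π) = 836.3 Hz.

(a) f₀ = 3444 Hz  (b) Q = 4.118  (c) BW = 836.3 Hz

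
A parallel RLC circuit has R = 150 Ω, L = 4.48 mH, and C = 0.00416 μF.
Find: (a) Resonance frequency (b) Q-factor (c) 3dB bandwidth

Step 1 — Resonance: ω₀ = 1/√(LC) = 1/√(0.00448·4.16e-09) = 2.316e+05 rad/s.
Step 2 — f₀ = ω₀/(2π) = 3.687e+04 Hz.
Step 3 — Parallel Q: Q = R/(ω₀L) = 150/(2.316e+05·0.00448) = 0.1445.
Step 4 — Bandwidth: Δω = ω₀/Q = 1.603e+06 rad/s; BW = Δω/(2π) = 2.551e+05 Hz.

(a) f₀ = 3.687e+04 Hz  (b) Q = 0.1445  (c) BW = 2.551e+05 Hz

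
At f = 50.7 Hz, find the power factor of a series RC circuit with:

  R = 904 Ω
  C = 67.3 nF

Step 1 — Angular frequency: ω = 2π·f = 2π·50.7 = 318.6 rad/s.
Step 2 — Component impedances:
  R: Z = R = 904 Ω
  C: Z = 1/(jωC) = -j/(ω·C) = 0 - j4.664e+04 Ω
Step 3 — Series combination: Z_total = R + C = 904 - j4.664e+04 Ω = 4.665e+04∠-88.9° Ω.
Step 4 — Power factor: PF = cos(φ) = Re(Z)/|Z| = 904/4.665e+04 = 0.01938.
Step 5 — Type: Im(Z) = -4.664e+04 ⇒ leading (phase φ = -88.9°).

PF = 0.01938 (leading, φ = -88.9°)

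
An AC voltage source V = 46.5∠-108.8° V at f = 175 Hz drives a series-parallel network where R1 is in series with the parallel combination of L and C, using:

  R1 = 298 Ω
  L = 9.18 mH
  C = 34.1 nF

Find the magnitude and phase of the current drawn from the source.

Step 1 — Angular frequency: ω = 2π·f = 2π·175 = 1100 rad/s.
Step 2 — Component impedances:
  R1: Z = R = 298 Ω
  L: Z = jωL = j·1100·0.00918 = 0 + j10.09 Ω
  C: Z = 1/(jωC) = -j/(ω·C) = 0 - j2.667e+04 Ω
Step 3 — Parallel branch: L || C = 1/(1/L + 1/C) = 0 + j10.1 Ω.
Step 4 — Series with R1: Z_total = R1 + (L || C) = 298 + j10.1 Ω = 298.2∠1.9° Ω.
Step 5 — Source phasor: V = 46.5∠-108.8° V = -14.99 - j44.02 V.
Step 6 — Ohm's law: I = V / Z_total = (-14.99 - j44.02) / (298 + j10.1) = -0.05523 - j0.1458 A.
Step 7 — Convert to polar: |I| = 0.156 A, ∠I = -110.7°.

I = 0.156∠-110.7° A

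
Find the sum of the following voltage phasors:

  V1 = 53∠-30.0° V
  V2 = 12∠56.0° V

Step 1 — Convert each phasor to rectangular form:
  V1 = 53·(cos(-30.0°) + j·sin(-30.0°)) = 45.9 - j26.5 V
  V2 = 12·(cos(56.0°) + j·sin(56.0°)) = 6.71 + j9.948 V
Step 2 — Sum components: V_total = 52.61 - j16.55 V.
Step 3 — Convert to polar: |V_total| = 55.15 V, ∠V_total = -17.5°.

V_total = 55.15∠-17.5° V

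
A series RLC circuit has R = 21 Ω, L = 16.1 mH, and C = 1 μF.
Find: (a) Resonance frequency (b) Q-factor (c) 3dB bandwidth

Step 1 — Resonance: ω₀ = 1/√(LC) = 1/√(0.0161·1e-06) = 7881 rad/s.
Step 2 — f₀ = ω₀/(2π) = 1254 Hz.
Step 3 — Series Q: Q = ω₀L/R = 7881·0.0161/21 = 6.042.
Step 4 — Bandwidth: Δω = ω₀/Q = 1304 rad/s; BW = Δω/(2π) = 207.6 Hz.

(a) f₀ = 1254 Hz  (b) Q = 6.042  (c) BW = 207.6 Hz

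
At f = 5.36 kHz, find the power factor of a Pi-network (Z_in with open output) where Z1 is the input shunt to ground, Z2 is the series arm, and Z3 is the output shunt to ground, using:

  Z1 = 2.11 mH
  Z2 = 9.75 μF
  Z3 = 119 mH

Step 1 — Angular frequency: ω = 2π·f = 2π·5360 = 3.368e+04 rad/s.
Step 2 — Component impedances:
  Z1: Z = jωL = j·3.368e+04·0.00211 = 0 + j71.06 Ω
  Z2: Z = 1/(jωC) = -j/(ω·C) = 0 - j3.045 Ω
  Z3: Z = jωL = j·3.368e+04·0.119 = 0 + j4008 Ω
Step 3 — With open output, the series arm Z2 and the output shunt Z3 appear in series to ground: Z2 + Z3 = 0 + j4005 Ω.
Step 4 — Parallel with input shunt Z1: Z_in = Z1 || (Z2 + Z3) = 0 + j69.82 Ω = 69.82∠90.0° Ω.
Step 5 — Power factor: PF = cos(φ) = Re(Z)/|Z| = -0/69.82 = -0.
Step 6 — Type: Im(Z) = 69.82 ⇒ lagging (phase φ = 90.0°).

PF = -0 (lagging, φ = 90.0°)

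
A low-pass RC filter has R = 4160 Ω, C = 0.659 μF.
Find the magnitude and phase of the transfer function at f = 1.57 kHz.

Step 1 — Angular frequency: ω = 2π·1570 = 9865 rad/s.
Step 2 — Transfer function: H(jω) = 1/(1 + jωRC).
Step 3 — Denominator: 1 + jωRC = 1 + j·9865·4160·6.59e-07 = 1 + j27.04.
Step 4 — H = 0.001365 - j0.03693.
Step 5 — Magnitude: |H| = 0.03695 (-28.6 dB); phase: φ = -87.9°.

|H| = 0.03695 (-28.6 dB), φ = -87.9°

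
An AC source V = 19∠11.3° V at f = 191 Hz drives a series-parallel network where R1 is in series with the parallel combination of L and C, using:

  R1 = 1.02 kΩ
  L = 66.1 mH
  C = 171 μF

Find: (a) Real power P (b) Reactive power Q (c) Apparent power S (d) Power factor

Step 1 — Angular frequency: ω = 2π·f = 2π·191 = 1200 rad/s.
Step 2 — Component impedances:
  R1: Z = R = 1020 Ω
  L: Z = jωL = j·1200·0.0661 = 0 + j79.33 Ω
  C: Z = 1/(jωC) = -j/(ω·C) = 0 - j4.873 Ω
Step 3 — Parallel branch: L || C = 1/(1/L + 1/C) = 0 - j5.192 Ω.
Step 4 — Series with R1: Z_total = R1 + (L || C) = 1020 - j5.192 Ω = 1020∠-0.3° Ω.
Step 5 — Source phasor: V = 19∠11.3° V = 18.63 + j3.723 V.
Step 6 — Current: I = V / Z = 0.01825 + j0.003743 A = 0.01863∠11.6° A.
Step 7 — Complex power: S = V·I* = 0.3539 - j0.001801 VA.
Step 8 — Real power: P = Re(S) = 0.3539 W.
Step 9 — Reactive power: Q = Im(S) = -0.001801 VAR.
Step 10 — Apparent power: |S| = 0.3539 VA.
Step 11 — Power factor: PF = P/|S| = 1 (leading).

(a) P = 0.3539 W  (b) Q = -0.001801 VAR  (c) S = 0.3539 VA  (d) PF = 1 (leading)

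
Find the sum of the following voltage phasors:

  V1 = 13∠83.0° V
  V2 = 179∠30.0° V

Step 1 — Convert each phasor to rectangular form:
  V1 = 13·(cos(83.0°) + j·sin(83.0°)) = 1.584 + j12.9 V
  V2 = 179·(cos(30.0°) + j·sin(30.0°)) = 155 + j89.5 V
Step 2 — Sum components: V_total = 156.6 + j102.4 V.
Step 3 — Convert to polar: |V_total| = 187.1 V, ∠V_total = 33.2°.

V_total = 187.1∠33.2° V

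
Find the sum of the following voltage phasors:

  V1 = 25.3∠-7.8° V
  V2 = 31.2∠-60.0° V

Step 1 — Convert each phasor to rectangular form:
  V1 = 25.3·(cos(-7.8°) + j·sin(-7.8°)) = 25.07 - j3.434 V
  V2 = 31.2·(cos(-60.0°) + j·sin(-60.0°)) = 15.6 - j27.02 V
Step 2 — Sum components: V_total = 40.67 - j30.45 V.
Step 3 — Convert to polar: |V_total| = 50.8 V, ∠V_total = -36.8°.

V_total = 50.8∠-36.8° V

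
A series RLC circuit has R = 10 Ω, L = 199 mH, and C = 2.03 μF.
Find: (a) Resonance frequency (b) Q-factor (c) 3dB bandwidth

Step 1 — Resonance condition Im(Z)=0 gives ω₀ = 1/√(LC).
Step 2 — ω₀ = 1/√(0.199·2.03e-06) = 1573 rad/s.
Step 3 — f₀ = ω₀/(2π) = 250.4 Hz.
Step 4 — Series Q: Q = ω₀L/R = 1573·0.199/10 = 31.31.
Step 5 — 3dB bandwidth: Δω = ω₀/Q = 50.25 rad/s; BW = Δω/(2π) = 7.998 Hz.

(a) f₀ = 250.4 Hz  (b) Q = 31.31  (c) BW = 7.998 Hz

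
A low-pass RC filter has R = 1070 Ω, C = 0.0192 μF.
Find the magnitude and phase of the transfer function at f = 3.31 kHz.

Step 1 — Angular frequency: ω = 2π·3310 = 2.08e+04 rad/s.
Step 2 — Transfer function: H(jω) = 1/(1 + jωRC).
Step 3 — Denominator: 1 + jωRC = 1 + j·2.08e+04·1070·1.92e-08 = 1 + j0.4273.
Step 4 — H = 0.8456 - j0.3613.
Step 5 — Magnitude: |H| = 0.9196 (-0.7 dB); phase: φ = -23.1°.

|H| = 0.9196 (-0.7 dB), φ = -23.1°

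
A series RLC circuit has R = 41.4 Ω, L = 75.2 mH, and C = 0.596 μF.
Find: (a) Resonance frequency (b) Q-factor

Step 1 — Resonance condition Im(Z)=0 gives ω₀ = 1/√(LC).
Step 2 — ω₀ = 1/√(0.0752·5.96e-07) = 4724 rad/s.
Step 3 — f₀ = ω₀/(2π) = 751.8 Hz.
Step 4 — Series Q: Q = ω₀L/R = 4724·0.0752/41.4 = 8.58.

(a) f₀ = 751.8 Hz  (b) Q = 8.58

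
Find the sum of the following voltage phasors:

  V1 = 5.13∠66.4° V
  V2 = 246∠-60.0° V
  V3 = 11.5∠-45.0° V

Step 1 — Convert each phasor to rectangular form:
  V1 = 5.13·(cos(66.4°) + j·sin(66.4°)) = 2.054 + j4.701 V
  V2 = 246·(cos(-60.0°) + j·sin(-60.0°)) = 123 - j213 V
  V3 = 11.5·(cos(-45.0°) + j·sin(-45.0°)) = 8.132 - j8.132 V
Step 2 — Sum components: V_total = 133.2 - j216.5 V.
Step 3 — Convert to polar: |V_total| = 254.2 V, ∠V_total = -58.4°.

V_total = 254.2∠-58.4° V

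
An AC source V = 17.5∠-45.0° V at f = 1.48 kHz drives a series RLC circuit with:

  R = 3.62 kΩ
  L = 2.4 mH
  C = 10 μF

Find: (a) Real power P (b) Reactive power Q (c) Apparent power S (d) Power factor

Step 1 — Angular frequency: ω = 2π·f = 2π·1480 = 9299 rad/s.
Step 2 — Component impedances:
  R: Z = R = 3620 Ω
  L: Z = jωL = j·9299·0.0024 = 0 + j22.32 Ω
  C: Z = 1/(jωC) = -j/(ω·C) = 0 - j10.75 Ω
Step 3 — Series combination: Z_total = R + L + C = 3620 + j11.56 Ω = 3620∠0.2° Ω.
Step 4 — Source phasor: V = 17.5∠-45.0° V = 12.37 - j12.37 V.
Step 5 — Current: I = V / Z = 0.003407 - j0.003429 A = 0.004834∠-45.2° A.
Step 6 — Complex power: S = V·I* = 0.0846 + j0.0002703 VA.
Step 7 — Real power: P = Re(S) = 0.0846 W.
Step 8 — Reactive power: Q = Im(S) = 0.0002703 VAR.
Step 9 — Apparent power: |S| = 0.0846 VA.
Step 10 — Power factor: PF = P/|S| = 1 (lagging).

(a) P = 0.0846 W  (b) Q = 0.0002703 VAR  (c) S = 0.0846 VA  (d) PF = 1 (lagging)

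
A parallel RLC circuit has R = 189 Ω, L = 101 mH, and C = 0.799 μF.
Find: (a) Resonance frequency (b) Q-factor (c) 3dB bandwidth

Step 1 — Resonance: ω₀ = 1/√(LC) = 1/√(0.101·7.99e-07) = 3520 rad/s.
Step 2 — f₀ = ω₀/(2π) = 560.3 Hz.
Step 3 — Parallel Q: Q = R/(ω₀L) = 189/(3520·0.101) = 0.5316.
Step 4 — Bandwidth: Δω = ω₀/Q = 6622 rad/s; BW = Δω/(2π) = 1054 Hz.

(a) f₀ = 560.3 Hz  (b) Q = 0.5316  (c) BW = 1054 Hz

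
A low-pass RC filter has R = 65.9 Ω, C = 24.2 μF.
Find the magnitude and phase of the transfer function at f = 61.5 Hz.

Step 1 — Angular frequency: ω = 2π·61.5 = 386.4 rad/s.
Step 2 — Transfer function: H(jω) = 1/(1 + jωRC).
Step 3 — Denominator: 1 + jωRC = 1 + j·386.4·65.9·2.42e-05 = 1 + j0.6162.
Step 4 — H = 0.7248 - j0.4466.
Step 5 — Magnitude: |H| = 0.8513 (-1.4 dB); phase: φ = -31.6°.

|H| = 0.8513 (-1.4 dB), φ = -31.6°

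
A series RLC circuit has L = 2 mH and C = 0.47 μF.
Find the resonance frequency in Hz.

Step 1 — Resonance condition Im(Z)=0 gives ω₀ = 1/√(LC).
Step 2 — ω₀ = 1/√(0.002·4.7e-07) = 3.262e+04 rad/s.
Step 3 — f₀ = ω₀/(2π) = 5191 Hz.

f₀ = 5191 Hz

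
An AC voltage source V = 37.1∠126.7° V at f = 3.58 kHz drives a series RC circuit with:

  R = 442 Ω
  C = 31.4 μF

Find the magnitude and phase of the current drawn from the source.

Step 1 — Angular frequency: ω = 2π·f = 2π·3580 = 2.249e+04 rad/s.
Step 2 — Component impedances:
  R: Z = R = 442 Ω
  C: Z = 1/(jωC) = -j/(ω·C) = 0 - j1.416 Ω
Step 3 — Series combination: Z_total = R + C = 442 - j1.416 Ω = 442∠-0.2° Ω.
Step 4 — Source phasor: V = 37.1∠126.7° V = -22.17 + j29.75 V.
Step 5 — Ohm's law: I = V / Z_total = (-22.17 + j29.75) / (442 - j1.416) = -0.05038 + j0.06714 A.
Step 6 — Convert to polar: |I| = 0.08394 A, ∠I = 126.9°.

I = 0.08394∠126.9° A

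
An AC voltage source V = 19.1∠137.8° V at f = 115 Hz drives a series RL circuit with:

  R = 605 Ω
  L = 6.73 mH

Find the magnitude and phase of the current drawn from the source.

Step 1 — Angular frequency: ω = 2π·f = 2π·115 = 722.6 rad/s.
Step 2 — Component impedances:
  R: Z = R = 605 Ω
  L: Z = jωL = j·722.6·0.00673 = 0 + j4.863 Ω
Step 3 — Series combination: Z_total = R + L = 605 + j4.863 Ω = 605∠0.5° Ω.
Step 4 — Source phasor: V = 19.1∠137.8° V = -14.15 + j12.83 V.
Step 5 — Ohm's law: I = V / Z_total = (-14.15 + j12.83) / (605 + j4.863) = -0.02322 + j0.02139 A.
Step 6 — Convert to polar: |I| = 0.03157 A, ∠I = 137.3°.

I = 0.03157∠137.3° A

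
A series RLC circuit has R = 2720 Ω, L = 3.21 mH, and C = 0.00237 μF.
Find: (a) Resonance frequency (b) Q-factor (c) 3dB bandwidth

Step 1 — Resonance: ω₀ = 1/√(LC) = 1/√(0.00321·2.37e-09) = 3.626e+05 rad/s.
Step 2 — f₀ = ω₀/(2π) = 5.77e+04 Hz.
Step 3 — Series Q: Q = ω₀L/R = 3.626e+05·0.00321/2720 = 0.4279.
Step 4 — Bandwidth: Δω = ω₀/Q = 8.474e+05 rad/s; BW = Δω/(2π) = 1.349e+05 Hz.

(a) f₀ = 5.77e+04 Hz  (b) Q = 0.4279  (c) BW = 1.349e+05 Hz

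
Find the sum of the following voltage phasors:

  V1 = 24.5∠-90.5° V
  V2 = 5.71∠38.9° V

Step 1 — Convert each phasor to rectangular form:
  V1 = 24.5·(cos(-90.5°) + j·sin(-90.5°)) = -0.2138 - j24.5 V
  V2 = 5.71·(cos(38.9°) + j·sin(38.9°)) = 4.444 + j3.586 V
Step 2 — Sum components: V_total = 4.23 - j20.91 V.
Step 3 — Convert to polar: |V_total| = 21.34 V, ∠V_total = -78.6°.

V_total = 21.34∠-78.6° V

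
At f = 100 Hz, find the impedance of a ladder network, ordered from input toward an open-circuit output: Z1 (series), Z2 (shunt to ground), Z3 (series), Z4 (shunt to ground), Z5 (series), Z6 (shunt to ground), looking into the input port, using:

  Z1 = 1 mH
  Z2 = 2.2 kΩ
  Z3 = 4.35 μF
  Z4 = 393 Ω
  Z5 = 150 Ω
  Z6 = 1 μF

Step 1 — Angular frequency: ω = 2π·f = 2π·100 = 628.3 rad/s.
Step 2 — Component impedances:
  Z1: Z = jωL = j·628.3·0.001 = 0 + j0.6283 Ω
  Z2: Z = R = 2200 Ω
  Z3: Z = 1/(jωC) = -j/(ω·C) = 0 - j365.9 Ω
  Z4: Z = R = 393 Ω
  Z5: Z = R = 150 Ω
  Z6: Z = 1/(jωC) = -j/(ω·C) = 0 - j1592 Ω
Step 3 — Ladder network (open output): work backward from the far end, alternating series and parallel combinations. Z_in = 369 - j322.8 Ω = 490.3∠-41.2° Ω.

Z = 369 - j322.8 Ω = 490.3∠-41.2° Ω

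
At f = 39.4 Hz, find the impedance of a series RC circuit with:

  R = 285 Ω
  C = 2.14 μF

Step 1 — Angular frequency: ω = 2π·f = 2π·39.4 = 247.6 rad/s.
Step 2 — Component impedances:
  R: Z = R = 285 Ω
  C: Z = 1/(jωC) = -j/(ω·C) = 0 - j1888 Ω
Step 3 — Series combination: Z_total = R + C = 285 - j1888 Ω = 1909∠-81.4° Ω.

Z = 285 - j1888 Ω = 1909∠-81.4° Ω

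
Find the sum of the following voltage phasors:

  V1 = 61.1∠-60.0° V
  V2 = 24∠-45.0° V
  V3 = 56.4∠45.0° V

Step 1 — Convert each phasor to rectangular form:
  V1 = 61.1·(cos(-60.0°) + j·sin(-60.0°)) = 30.55 - j52.91 V
  V2 = 24·(cos(-45.0°) + j·sin(-45.0°)) = 16.97 - j16.97 V
  V3 = 56.4·(cos(45.0°) + j·sin(45.0°)) = 39.88 + j39.88 V
Step 2 — Sum components: V_total = 87.4 - j30 V.
Step 3 — Convert to polar: |V_total| = 92.41 V, ∠V_total = -18.9°.

V_total = 92.41∠-18.9° V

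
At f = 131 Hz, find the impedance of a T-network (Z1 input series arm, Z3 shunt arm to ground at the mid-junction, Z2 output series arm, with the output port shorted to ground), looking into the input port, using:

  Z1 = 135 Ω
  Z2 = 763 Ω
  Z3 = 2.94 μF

Step 1 — Angular frequency: ω = 2π·f = 2π·131 = 823.1 rad/s.
Step 2 — Component impedances:
  Z1: Z = R = 135 Ω
  Z2: Z = R = 763 Ω
  Z3: Z = 1/(jωC) = -j/(ω·C) = 0 - j413.2 Ω
Step 3 — With the output port shorted to ground, the output series arm Z2 runs from the junction to ground; the shunt arm Z3 also runs from the junction to ground. They appear in parallel: Z3 || Z2 = 173 - j319.5 Ω.
Step 4 — Series with input arm Z1: Z_in = Z1 + (Z3 || Z2) = 308 - j319.5 Ω = 443.8∠-46.0° Ω.

Z = 308 - j319.5 Ω = 443.8∠-46.0° Ω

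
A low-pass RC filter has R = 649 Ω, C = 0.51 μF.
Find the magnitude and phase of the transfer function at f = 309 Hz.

Step 1 — Angular frequency: ω = 2π·309 = 1942 rad/s.
Step 2 — Transfer function: H(jω) = 1/(1 + jωRC).
Step 3 — Denominator: 1 + jωRC = 1 + j·1942·649·5.1e-07 = 1 + j0.6426.
Step 4 — H = 0.7077 - j0.4548.
Step 5 — Magnitude: |H| = 0.8413 (-1.5 dB); phase: φ = -32.7°.

|H| = 0.8413 (-1.5 dB), φ = -32.7°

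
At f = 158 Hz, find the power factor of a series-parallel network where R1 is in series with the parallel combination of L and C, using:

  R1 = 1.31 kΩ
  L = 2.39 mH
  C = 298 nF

Step 1 — Angular frequency: ω = 2π·f = 2π·158 = 992.7 rad/s.
Step 2 — Component impedances:
  R1: Z = R = 1310 Ω
  L: Z = jωL = j·992.7·0.00239 = 0 + j2.373 Ω
  C: Z = 1/(jωC) = -j/(ω·C) = 0 - j3380 Ω
Step 3 — Parallel branch: L || C = 1/(1/L + 1/C) = 0 + j2.374 Ω.
Step 4 — Series with R1: Z_total = R1 + (L || C) = 1310 + j2.374 Ω = 1310∠0.1° Ω.
Step 5 — Power factor: PF = cos(φ) = Re(Z)/|Z| = 1310/1310 = 1.
Step 6 — Type: Im(Z) = 2.374 ⇒ lagging (phase φ = 0.1°).

PF = 1 (lagging, φ = 0.1°)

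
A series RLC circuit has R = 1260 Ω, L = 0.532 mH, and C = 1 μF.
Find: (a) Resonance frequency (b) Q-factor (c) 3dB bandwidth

Step 1 — Resonance condition Im(Z)=0 gives ω₀ = 1/√(LC).
Step 2 — ω₀ = 1/√(0.000532·1e-06) = 4.336e+04 rad/s.
Step 3 — f₀ = ω₀/(2π) = 6900 Hz.
Step 4 — Series Q: Q = ω₀L/R = 4.336e+04·0.000532/1260 = 0.01831.
Step 5 — 3dB bandwidth: Δω = ω₀/Q = 2.368e+06 rad/s; BW = Δω/(2π) = 3.769e+05 Hz.

(a) f₀ = 6900 Hz  (b) Q = 0.01831  (c) BW = 3.769e+05 Hz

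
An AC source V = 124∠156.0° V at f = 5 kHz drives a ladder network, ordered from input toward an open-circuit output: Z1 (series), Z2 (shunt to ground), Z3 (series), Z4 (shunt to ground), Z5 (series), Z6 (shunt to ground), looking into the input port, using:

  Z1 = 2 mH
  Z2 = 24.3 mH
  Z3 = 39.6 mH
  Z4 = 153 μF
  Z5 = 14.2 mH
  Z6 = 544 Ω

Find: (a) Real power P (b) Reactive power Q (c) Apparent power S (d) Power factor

Step 1 — Angular frequency: ω = 2π·f = 2π·5000 = 3.142e+04 rad/s.
Step 2 — Component impedances:
  Z1: Z = jωL = j·3.142e+04·0.002 = 0 + j62.83 Ω
  Z2: Z = jωL = j·3.142e+04·0.0243 = 0 + j763.4 Ω
  Z3: Z = jωL = j·3.142e+04·0.0396 = 0 + j1244 Ω
  Z4: Z = 1/(jωC) = -j/(ω·C) = 0 - j0.208 Ω
  Z5: Z = jωL = j·3.142e+04·0.0142 = 0 + j446.1 Ω
  Z6: Z = R = 544 Ω
Step 3 — Ladder network (open output): work backward from the far end, alternating series and parallel combinations. Z_in = 6.884e-06 + j535.9 Ω = 535.9∠90.0° Ω.
Step 4 — Source phasor: V = 124∠156.0° V = -113.3 + j50.44 V.
Step 5 — Current: I = V / Z = 0.09411 + j0.2114 A = 0.2314∠66.0° A.
Step 6 — Complex power: S = V·I* = 3.686e-07 + j28.69 VA.
Step 7 — Real power: P = Re(S) = 3.686e-07 W.
Step 8 — Reactive power: Q = Im(S) = 28.69 VAR.
Step 9 — Apparent power: |S| = 28.69 VA.
Step 10 — Power factor: PF = P/|S| = 1.285e-08 (lagging).

(a) P = 3.686e-07 W  (b) Q = 28.69 VAR  (c) S = 28.69 VA  (d) PF = 1.285e-08 (lagging)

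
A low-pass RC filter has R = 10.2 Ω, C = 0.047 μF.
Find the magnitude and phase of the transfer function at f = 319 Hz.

Step 1 — Angular frequency: ω = 2π·319 = 2004 rad/s.
Step 2 — Transfer function: H(jω) = 1/(1 + jωRC).
Step 3 — Denominator: 1 + jωRC = 1 + j·2004·10.2·4.7e-08 = 1 + j0.0009609.
Step 4 — H = 1 - j0.0009609.
Step 5 — Magnitude: |H| = 1 (-0.0 dB); phase: φ = -0.1°.

|H| = 1 (-0.0 dB), φ = -0.1°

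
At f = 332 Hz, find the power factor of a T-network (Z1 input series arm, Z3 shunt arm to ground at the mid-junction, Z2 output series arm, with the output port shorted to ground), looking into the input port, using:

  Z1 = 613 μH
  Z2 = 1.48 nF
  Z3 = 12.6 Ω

Step 1 — Angular frequency: ω = 2π·f = 2π·332 = 2086 rad/s.
Step 2 — Component impedances:
  Z1: Z = jωL = j·2086·0.000613 = 0 + j1.279 Ω
  Z2: Z = 1/(jωC) = -j/(ω·C) = 0 - j3.239e+05 Ω
  Z3: Z = R = 12.6 Ω
Step 3 — With the output port shorted to ground, the output series arm Z2 runs from the junction to ground; the shunt arm Z3 also runs from the junction to ground. They appear in parallel: Z3 || Z2 = 12.6 - j0.0004901 Ω.
Step 4 — Series with input arm Z1: Z_in = Z1 + (Z3 || Z2) = 12.6 + j1.278 Ω = 12.66∠5.8° Ω.
Step 5 — Power factor: PF = cos(φ) = Re(Z)/|Z| = 12.6/12.665 = 0.9949.
Step 6 — Type: Im(Z) = 1.278 ⇒ lagging (phase φ = 5.8°).

PF = 0.9949 (lagging, φ = 5.8°)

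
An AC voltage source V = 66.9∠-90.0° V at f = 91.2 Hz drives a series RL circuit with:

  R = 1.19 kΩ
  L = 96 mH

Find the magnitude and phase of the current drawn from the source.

Step 1 — Angular frequency: ω = 2π·f = 2π·91.2 = 573 rad/s.
Step 2 — Component impedances:
  R: Z = R = 1190 Ω
  L: Z = jωL = j·573·0.096 = 0 + j55.01 Ω
Step 3 — Series combination: Z_total = R + L = 1190 + j55.01 Ω = 1191∠2.6° Ω.
Step 4 — Source phasor: V = 66.9∠-90.0° V = 0 - j66.9 V.
Step 5 — Ohm's law: I = V / Z_total = (0 - j66.9) / (1190 + j55.01) = -0.002593 - j0.0561 A.
Step 6 — Convert to polar: |I| = 0.05616 A, ∠I = -92.6°.

I = 0.05616∠-92.6° A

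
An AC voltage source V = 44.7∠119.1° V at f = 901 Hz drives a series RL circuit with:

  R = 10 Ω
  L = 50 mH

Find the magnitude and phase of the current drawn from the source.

Step 1 — Angular frequency: ω = 2π·f = 2π·901 = 5661 rad/s.
Step 2 — Component impedances:
  R: Z = R = 10 Ω
  L: Z = jωL = j·5661·0.05 = 0 + j283.1 Ω
Step 3 — Series combination: Z_total = R + L = 10 + j283.1 Ω = 283.2∠88.0° Ω.
Step 4 — Source phasor: V = 44.7∠119.1° V = -21.74 + j39.06 V.
Step 5 — Ohm's law: I = V / Z_total = (-21.74 + j39.06) / (10 + j283.1) = 0.1351 + j0.08157 A.
Step 6 — Convert to polar: |I| = 0.1578 A, ∠I = 31.1°.

I = 0.1578∠31.1° A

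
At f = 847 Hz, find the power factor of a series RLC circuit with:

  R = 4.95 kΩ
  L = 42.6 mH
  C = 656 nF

Step 1 — Angular frequency: ω = 2π·f = 2π·847 = 5322 rad/s.
Step 2 — Component impedances:
  R: Z = R = 4950 Ω
  L: Z = jωL = j·5322·0.0426 = 0 + j226.7 Ω
  C: Z = 1/(jωC) = -j/(ω·C) = 0 - j286.4 Ω
Step 3 — Series combination: Z_total = R + L + C = 4950 - j59.73 Ω = 4950∠-0.7° Ω.
Step 4 — Power factor: PF = cos(φ) = Re(Z)/|Z| = 4950/4950.4 = 0.9999.
Step 5 — Type: Im(Z) = -59.73 ⇒ leading (phase φ = -0.7°).

PF = 0.9999 (leading, φ = -0.7°)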